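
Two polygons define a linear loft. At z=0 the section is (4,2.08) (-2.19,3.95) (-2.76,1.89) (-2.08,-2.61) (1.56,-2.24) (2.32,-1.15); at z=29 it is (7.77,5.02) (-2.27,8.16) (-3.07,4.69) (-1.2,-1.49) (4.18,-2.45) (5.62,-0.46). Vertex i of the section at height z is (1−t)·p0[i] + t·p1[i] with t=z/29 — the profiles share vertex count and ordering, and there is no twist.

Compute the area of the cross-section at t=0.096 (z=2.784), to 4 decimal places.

Area at t=0.096: 33.4359

Cross-section at t=0.096: each vertex is (1-t)·p0[i] + t·p1[i].
  v1: (1-0.096)·(4,2.08) + 0.096·(7.77,5.02) = (4.3619,2.3622)
  v2: (1-0.096)·(-2.19,3.95) + 0.096·(-2.27,8.16) = (-2.1977,4.3542)
  v3: (1-0.096)·(-2.76,1.89) + 0.096·(-3.07,4.69) = (-2.7898,2.1588)
  v4: (1-0.096)·(-2.08,-2.61) + 0.096·(-1.2,-1.49) = (-1.9955,-2.5025)
  v5: (1-0.096)·(1.56,-2.24) + 0.096·(4.18,-2.45) = (1.8115,-2.2602)
  v6: (1-0.096)·(2.32,-1.15) + 0.096·(5.62,-0.46) = (2.6368,-1.0838)
Shoelace sum Σ(x_i·y_{i+1} − x_{i+1}·y_i):
  i=1: 4.3619·4.3542 − -2.1977·2.3622 = +24.1839 (running +24.1839)
  i=2: -2.1977·2.1588 − -2.7898·4.3542 = +7.4027 (running +31.5867)
  i=3: -2.7898·-2.5025 − -1.9955·2.1588 = +11.2892 (running +42.8759)
  i=4: -1.9955·-2.2602 − 1.8115·-2.5025 = +9.0435 (running +51.9194)
  i=5: 1.8115·-1.0838 − 2.6368·-2.2602 = +3.9963 (running +55.9157)
  i=6: 2.6368·2.3622 − 4.3619·-1.0838 = +10.9560 (running +66.8718)
Area = |Σ|/2 = |66.8718|/2 = 33.4359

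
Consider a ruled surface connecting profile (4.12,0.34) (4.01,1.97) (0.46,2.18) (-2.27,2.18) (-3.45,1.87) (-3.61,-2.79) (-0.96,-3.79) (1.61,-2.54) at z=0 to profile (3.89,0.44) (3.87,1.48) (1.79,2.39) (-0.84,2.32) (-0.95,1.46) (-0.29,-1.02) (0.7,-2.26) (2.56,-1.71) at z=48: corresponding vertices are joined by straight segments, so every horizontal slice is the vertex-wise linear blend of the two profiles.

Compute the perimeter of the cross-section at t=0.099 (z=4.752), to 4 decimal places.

Perimeter at t=0.099: 22.4320

Cross-section at t=0.099: each vertex is (1-t)·p0[i] + t·p1[i].
  v1: (1-0.099)·(4.12,0.34) + 0.099·(3.89,0.44) = (4.0972,0.3499)
  v2: (1-0.099)·(4.01,1.97) + 0.099·(3.87,1.48) = (3.9961,1.9215)
  v3: (1-0.099)·(0.46,2.18) + 0.099·(1.79,2.39) = (0.5917,2.2008)
  v4: (1-0.099)·(-2.27,2.18) + 0.099·(-0.84,2.32) = (-2.1284,2.1939)
  v5: (1-0.099)·(-3.45,1.87) + 0.099·(-0.95,1.46) = (-3.2025,1.8294)
  v6: (1-0.099)·(-3.61,-2.79) + 0.099·(-0.29,-1.02) = (-3.2813,-2.6148)
  v7: (1-0.099)·(-0.96,-3.79) + 0.099·(0.7,-2.26) = (-0.7957,-3.6385)
  v8: (1-0.099)·(1.61,-2.54) + 0.099·(2.56,-1.71) = (1.7041,-2.4578)
Perimeter = Σ |v_{i+1} − v_i|:
  edge 1→2: √(-0.1011² + 1.5716²) = 1.5748 (running 1.5748)
  edge 2→3: √(-3.4045² + 0.2793²) = 3.4159 (running 4.9907)
  edge 3→4: √(-2.7201² + -0.0069²) = 2.7201 (running 7.7109)
  edge 4→5: √(-1.0741² + -0.3645²) = 1.1342 (running 8.8451)
  edge 5→6: √(-0.0788² + -4.4442²) = 4.4449 (running 13.2900)
  edge 6→7: √(2.4857² + -1.0238²) = 2.6882 (running 15.9782)
  edge 7→8: √(2.4997² + 1.1807²) = 2.7645 (running 18.7427)
  edge 8→1: √(2.3932² + 2.8077²) = 3.6893 (running 22.4320)
Perimeter = 22.4320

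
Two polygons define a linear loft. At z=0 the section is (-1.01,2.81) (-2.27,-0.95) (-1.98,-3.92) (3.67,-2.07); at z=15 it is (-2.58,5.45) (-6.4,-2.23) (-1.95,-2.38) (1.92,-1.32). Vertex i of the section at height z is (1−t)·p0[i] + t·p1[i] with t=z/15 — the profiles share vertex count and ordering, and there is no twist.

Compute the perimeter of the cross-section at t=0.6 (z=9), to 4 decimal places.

Perimeter at t=0.6: 22.1250

Cross-section at t=0.6: each vertex is (1-t)·p0[i] + t·p1[i].
  v1: (1-0.6)·(-1.01,2.81) + 0.6·(-2.58,5.45) = (-1.9520,4.3940)
  v2: (1-0.6)·(-2.27,-0.95) + 0.6·(-6.4,-2.23) = (-4.7480,-1.7180)
  v3: (1-0.6)·(-1.98,-3.92) + 0.6·(-1.95,-2.38) = (-1.9620,-2.9960)
  v4: (1-0.6)·(3.67,-2.07) + 0.6·(1.92,-1.32) = (2.6200,-1.6200)
Perimeter = Σ |v_{i+1} − v_i|:
  edge 1→2: √(-2.7960² + -6.1120²) = 6.7212 (running 6.7212)
  edge 2→3: √(2.7860² + -1.2780²) = 3.0651 (running 9.7863)
  edge 3→4: √(4.5820² + 1.3760²) = 4.7842 (running 14.5705)
  edge 4→1: √(-4.5720² + 6.0140²) = 7.5546 (running 22.1250)
Perimeter = 22.1250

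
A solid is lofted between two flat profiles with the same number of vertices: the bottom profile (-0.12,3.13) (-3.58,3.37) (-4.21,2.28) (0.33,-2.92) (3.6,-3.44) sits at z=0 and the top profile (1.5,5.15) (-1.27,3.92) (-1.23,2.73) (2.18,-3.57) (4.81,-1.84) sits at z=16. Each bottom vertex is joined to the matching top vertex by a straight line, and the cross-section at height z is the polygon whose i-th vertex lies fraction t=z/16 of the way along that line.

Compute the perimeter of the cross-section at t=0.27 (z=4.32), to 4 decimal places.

Perimeter at t=0.27: 22.1146

Cross-section at t=0.27: each vertex is (1-t)·p0[i] + t·p1[i].
  v1: (1-0.27)·(-0.12,3.13) + 0.27·(1.5,5.15) = (0.3174,3.6754)
  v2: (1-0.27)·(-3.58,3.37) + 0.27·(-1.27,3.92) = (-2.9563,3.5185)
  v3: (1-0.27)·(-4.21,2.28) + 0.27·(-1.23,2.73) = (-3.4054,2.4015)
  v4: (1-0.27)·(0.33,-2.92) + 0.27·(2.18,-3.57) = (0.8295,-3.0955)
  v5: (1-0.27)·(3.6,-3.44) + 0.27·(4.81,-1.84) = (3.9267,-3.0080)
Perimeter = Σ |v_{i+1} − v_i|:
  edge 1→2: √(-3.2737² + -0.1569²) = 3.2775 (running 3.2775)
  edge 2→3: √(-0.4491² + -1.1170²) = 1.2039 (running 4.4814)
  edge 3→4: √(4.2349² + -5.4970²) = 6.9391 (running 11.4205)
  edge 4→5: √(3.0972² + 0.0875²) = 3.0984 (running 14.5189)
  edge 5→1: √(-3.6093² + 6.6834²) = 7.5957 (running 22.1146)
Perimeter = 22.1146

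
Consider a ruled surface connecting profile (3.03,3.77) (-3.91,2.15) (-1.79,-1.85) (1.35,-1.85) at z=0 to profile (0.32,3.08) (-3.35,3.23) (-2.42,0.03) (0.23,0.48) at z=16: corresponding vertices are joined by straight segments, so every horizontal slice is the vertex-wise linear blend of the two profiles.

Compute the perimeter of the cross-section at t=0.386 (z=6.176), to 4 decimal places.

Cross-section at t=0.386: each vertex is (1-t)·p0[i] + t·p1[i].
  v1: (1-0.386)·(3.03,3.77) + 0.386·(0.32,3.08) = (1.9839,3.5037)
  v2: (1-0.386)·(-3.91,2.15) + 0.386·(-3.35,3.23) = (-3.6938,2.5669)
  v3: (1-0.386)·(-1.79,-1.85) + 0.386·(-2.42,0.03) = (-2.0332,-1.1243)
  v4: (1-0.386)·(1.35,-1.85) + 0.386·(0.23,0.48) = (0.9177,-0.9506)
Perimeter = Σ |v_{i+1} − v_i|:
  edge 1→2: √(-5.6778² + -0.9368²) = 5.7545 (running 5.7545)
  edge 2→3: √(1.6607² + -3.6912²) = 4.0476 (running 9.8021)
  edge 3→4: √(2.9509² + 0.1737²) = 2.9560 (running 12.7581)
  edge 4→1: √(1.0663² + 4.4543²) = 4.5801 (running 17.3382)
Perimeter = 17.3382

Perimeter at t=0.386: 17.3382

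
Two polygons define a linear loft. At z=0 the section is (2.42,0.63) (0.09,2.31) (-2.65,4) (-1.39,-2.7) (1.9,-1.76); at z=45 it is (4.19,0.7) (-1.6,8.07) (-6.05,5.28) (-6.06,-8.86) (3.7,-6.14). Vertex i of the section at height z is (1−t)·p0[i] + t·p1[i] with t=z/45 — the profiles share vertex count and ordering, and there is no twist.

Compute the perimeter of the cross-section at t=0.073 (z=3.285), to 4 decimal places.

Cross-section at t=0.073: each vertex is (1-t)·p0[i] + t·p1[i].
  v1: (1-0.073)·(2.42,0.63) + 0.073·(4.19,0.7) = (2.5492,0.6351)
  v2: (1-0.073)·(0.09,2.31) + 0.073·(-1.6,8.07) = (-0.0334,2.7305)
  v3: (1-0.073)·(-2.65,4) + 0.073·(-6.05,5.28) = (-2.8982,4.0934)
  v4: (1-0.073)·(-1.39,-2.7) + 0.073·(-6.06,-8.86) = (-1.7309,-3.1497)
  v5: (1-0.073)·(1.9,-1.76) + 0.073·(3.7,-6.14) = (2.0314,-2.0797)
Perimeter = Σ |v_{i+1} − v_i|:
  edge 1→2: √(-2.5826² + 2.0954²) = 3.3257 (running 3.3257)
  edge 2→3: √(-2.8648² + 1.3630²) = 3.1725 (running 6.4982)
  edge 3→4: √(1.1673² + -7.2431²) = 7.3366 (running 13.8348)
  edge 4→5: √(3.7623² + 1.0699²) = 3.9115 (running 17.7463)
  edge 5→1: √(0.5178² + 2.7149²) = 2.7638 (running 20.5101)
Perimeter = 20.5101

Perimeter at t=0.073: 20.5101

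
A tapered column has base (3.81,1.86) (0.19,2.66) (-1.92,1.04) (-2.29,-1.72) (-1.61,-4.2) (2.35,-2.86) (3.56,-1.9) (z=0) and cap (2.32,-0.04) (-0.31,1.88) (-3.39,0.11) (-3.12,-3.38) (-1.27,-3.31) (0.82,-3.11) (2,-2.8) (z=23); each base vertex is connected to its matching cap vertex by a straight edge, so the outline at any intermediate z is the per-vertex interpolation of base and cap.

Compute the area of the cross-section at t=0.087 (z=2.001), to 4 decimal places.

Area at t=0.087: 29.9381

Cross-section at t=0.087: each vertex is (1-t)·p0[i] + t·p1[i].
  v1: (1-0.087)·(3.81,1.86) + 0.087·(2.32,-0.04) = (3.6804,1.6947)
  v2: (1-0.087)·(0.19,2.66) + 0.087·(-0.31,1.88) = (0.1465,2.5921)
  v3: (1-0.087)·(-1.92,1.04) + 0.087·(-3.39,0.11) = (-2.0479,0.9591)
  v4: (1-0.087)·(-2.29,-1.72) + 0.087·(-3.12,-3.38) = (-2.3622,-1.8644)
  v5: (1-0.087)·(-1.61,-4.2) + 0.087·(-1.27,-3.31) = (-1.5804,-4.1226)
  v6: (1-0.087)·(2.35,-2.86) + 0.087·(0.82,-3.11) = (2.2169,-2.8818)
  v7: (1-0.087)·(3.56,-1.9) + 0.087·(2,-2.8) = (3.4243,-1.9783)
Shoelace sum Σ(x_i·y_{i+1} − x_{i+1}·y_i):
  i=1: 3.6804·2.5921 − 0.1465·1.6947 = +9.2918 (running +9.2918)
  i=2: 0.1465·0.9591 − -2.0479·2.5921 = +5.4489 (running +14.7407)
  i=3: -2.0479·-1.8644 − -2.3622·0.9591 = +6.0837 (running +20.8244)
  i=4: -2.3622·-4.1226 − -1.5804·-1.8644 = +6.7918 (running +27.6162)
  i=5: -1.5804·-2.8818 − 2.2169·-4.1226 = +13.6937 (running +41.3099)
  i=6: 2.2169·-1.9783 − 3.4243·-2.8818 = +5.4822 (running +46.7921)
  i=7: 3.4243·1.6947 − 3.6804·-1.9783 = +13.0840 (running +59.8761)
Area = |Σ|/2 = |59.8761|/2 = 29.9381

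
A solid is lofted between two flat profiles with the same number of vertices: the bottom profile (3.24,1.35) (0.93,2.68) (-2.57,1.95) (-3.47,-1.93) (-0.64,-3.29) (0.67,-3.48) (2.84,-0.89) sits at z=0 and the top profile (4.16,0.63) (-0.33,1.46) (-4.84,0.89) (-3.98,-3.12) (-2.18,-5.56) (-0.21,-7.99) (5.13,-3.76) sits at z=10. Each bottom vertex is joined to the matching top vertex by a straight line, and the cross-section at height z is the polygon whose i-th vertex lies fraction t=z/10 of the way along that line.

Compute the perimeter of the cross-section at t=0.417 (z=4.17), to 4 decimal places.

Perimeter at t=0.417: 24.2012

Cross-section at t=0.417: each vertex is (1-t)·p0[i] + t·p1[i].
  v1: (1-0.417)·(3.24,1.35) + 0.417·(4.16,0.63) = (3.6236,1.0498)
  v2: (1-0.417)·(0.93,2.68) + 0.417·(-0.33,1.46) = (0.4046,2.1713)
  v3: (1-0.417)·(-2.57,1.95) + 0.417·(-4.84,0.89) = (-3.5166,1.5080)
  v4: (1-0.417)·(-3.47,-1.93) + 0.417·(-3.98,-3.12) = (-3.6827,-2.4262)
  v5: (1-0.417)·(-0.64,-3.29) + 0.417·(-2.18,-5.56) = (-1.2822,-4.2366)
  v6: (1-0.417)·(0.67,-3.48) + 0.417·(-0.21,-7.99) = (0.3030,-5.3607)
  v7: (1-0.417)·(2.84,-0.89) + 0.417·(5.13,-3.76) = (3.7949,-2.0868)
Perimeter = Σ |v_{i+1} − v_i|:
  edge 1→2: √(-3.2191² + 1.1215²) = 3.4088 (running 3.4088)
  edge 2→3: √(-3.9212² + -0.6633²) = 3.9769 (running 7.3857)
  edge 3→4: √(-0.1661² + -3.9342²) = 3.9377 (running 11.3234)
  edge 4→5: √(2.4005² + -1.8104²) = 3.0066 (running 14.3300)
  edge 5→6: √(1.5852² + -1.1241²) = 1.9433 (running 16.2733)
  edge 6→7: √(3.4919² + 3.2739²) = 4.7866 (running 21.0600)
  edge 7→1: √(-0.1713² + 3.1365²) = 3.1412 (running 24.2012)
Perimeter = 24.2012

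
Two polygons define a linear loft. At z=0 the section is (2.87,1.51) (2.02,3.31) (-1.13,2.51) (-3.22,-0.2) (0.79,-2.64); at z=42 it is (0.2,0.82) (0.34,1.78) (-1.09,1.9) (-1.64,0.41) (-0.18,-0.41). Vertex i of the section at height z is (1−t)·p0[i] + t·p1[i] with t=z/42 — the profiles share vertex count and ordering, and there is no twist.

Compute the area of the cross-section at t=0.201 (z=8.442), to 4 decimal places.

Area at t=0.201: 15.7187

Cross-section at t=0.201: each vertex is (1-t)·p0[i] + t·p1[i].
  v1: (1-0.201)·(2.87,1.51) + 0.201·(0.2,0.82) = (2.3333,1.3713)
  v2: (1-0.201)·(2.02,3.31) + 0.201·(0.34,1.78) = (1.6823,3.0025)
  v3: (1-0.201)·(-1.13,2.51) + 0.201·(-1.09,1.9) = (-1.1220,2.3874)
  v4: (1-0.201)·(-3.22,-0.2) + 0.201·(-1.64,0.41) = (-2.9024,-0.0774)
  v5: (1-0.201)·(0.79,-2.64) + 0.201·(-0.18,-0.41) = (0.5950,-2.1918)
Shoelace sum Σ(x_i·y_{i+1} − x_{i+1}·y_i):
  i=1: 2.3333·3.0025 − 1.6823·1.3713 = +4.6988 (running +4.6988)
  i=2: 1.6823·2.3874 − -1.1220·3.0025 = +7.3850 (running +12.0838)
  i=3: -1.1220·-0.0774 − -2.9024·2.3874 = +7.0160 (running +19.0998)
  i=4: -2.9024·-2.1918 − 0.5950·-0.0774 = +6.4075 (running +25.5073)
  i=5: 0.5950·1.3713 − 2.3333·-2.1918 = +5.9301 (running +31.4374)
Area = |Σ|/2 = |31.4374|/2 = 15.7187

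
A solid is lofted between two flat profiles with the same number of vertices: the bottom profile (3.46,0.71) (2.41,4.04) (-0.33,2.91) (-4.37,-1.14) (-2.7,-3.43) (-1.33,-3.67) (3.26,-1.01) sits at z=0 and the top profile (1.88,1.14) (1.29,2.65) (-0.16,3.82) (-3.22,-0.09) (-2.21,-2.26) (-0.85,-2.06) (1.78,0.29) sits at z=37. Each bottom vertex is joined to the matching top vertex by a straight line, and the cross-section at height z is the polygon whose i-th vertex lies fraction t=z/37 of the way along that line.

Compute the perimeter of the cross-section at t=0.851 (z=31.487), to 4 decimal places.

Perimeter at t=0.851: 17.3963

Cross-section at t=0.851: each vertex is (1-t)·p0[i] + t·p1[i].
  v1: (1-0.851)·(3.46,0.71) + 0.851·(1.88,1.14) = (2.1154,1.0759)
  v2: (1-0.851)·(2.41,4.04) + 0.851·(1.29,2.65) = (1.4569,2.8571)
  v3: (1-0.851)·(-0.33,2.91) + 0.851·(-0.16,3.82) = (-0.1853,3.6844)
  v4: (1-0.851)·(-4.37,-1.14) + 0.851·(-3.22,-0.09) = (-3.3914,-0.2465)
  v5: (1-0.851)·(-2.7,-3.43) + 0.851·(-2.21,-2.26) = (-2.2830,-2.4343)
  v6: (1-0.851)·(-1.33,-3.67) + 0.851·(-0.85,-2.06) = (-0.9215,-2.2999)
  v7: (1-0.851)·(3.26,-1.01) + 0.851·(1.78,0.29) = (2.0005,0.0963)
Perimeter = Σ |v_{i+1} − v_i|:
  edge 1→2: √(-0.6585² + 1.7812²) = 1.8990 (running 1.8990)
  edge 2→3: √(-1.6422² + 0.8273²) = 1.8388 (running 3.7378)
  edge 3→4: √(-3.2060² + -3.9309²) = 5.0725 (running 8.8103)
  edge 4→5: √(1.1083² + -2.1879²) = 2.4526 (running 11.2629)
  edge 5→6: √(1.3615² + 0.1344²) = 1.3681 (running 12.6311)
  edge 6→7: √(2.9220² + 2.3962²) = 3.7789 (running 16.4099)
  edge 7→1: √(0.1149² + 0.9796²) = 0.9863 (running 17.3963)
Perimeter = 17.3963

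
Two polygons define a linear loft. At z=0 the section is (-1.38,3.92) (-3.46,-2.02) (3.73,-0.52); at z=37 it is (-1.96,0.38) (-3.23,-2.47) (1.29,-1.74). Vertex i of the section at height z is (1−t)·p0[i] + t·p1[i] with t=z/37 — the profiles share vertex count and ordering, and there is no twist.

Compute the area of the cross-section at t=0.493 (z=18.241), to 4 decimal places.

Area at t=0.493: 12.0295

Cross-section at t=0.493: each vertex is (1-t)·p0[i] + t·p1[i].
  v1: (1-0.493)·(-1.38,3.92) + 0.493·(-1.96,0.38) = (-1.6659,2.1748)
  v2: (1-0.493)·(-3.46,-2.02) + 0.493·(-3.23,-2.47) = (-3.3466,-2.2419)
  v3: (1-0.493)·(3.73,-0.52) + 0.493·(1.29,-1.74) = (2.5271,-1.1215)
Shoelace sum Σ(x_i·y_{i+1} − x_{i+1}·y_i):
  i=1: -1.6659·-2.2419 − -3.3466·2.1748 = +11.0129 (running +11.0129)
  i=2: -3.3466·-1.1215 − 2.5271·-2.2419 = +9.4184 (running +20.4314)
  i=3: 2.5271·2.1748 − -1.6659·-1.1215 = +3.6276 (running +24.0589)
Area = |Σ|/2 = |24.0589|/2 = 12.0295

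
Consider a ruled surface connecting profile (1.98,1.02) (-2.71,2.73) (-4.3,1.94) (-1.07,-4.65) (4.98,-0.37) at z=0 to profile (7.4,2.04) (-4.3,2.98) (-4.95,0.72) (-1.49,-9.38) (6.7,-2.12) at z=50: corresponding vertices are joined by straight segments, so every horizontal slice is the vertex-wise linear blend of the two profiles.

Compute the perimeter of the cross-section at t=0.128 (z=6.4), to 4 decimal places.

Perimeter at t=0.128: 26.2642

Cross-section at t=0.128: each vertex is (1-t)·p0[i] + t·p1[i].
  v1: (1-0.128)·(1.98,1.02) + 0.128·(7.4,2.04) = (2.6738,1.1506)
  v2: (1-0.128)·(-2.71,2.73) + 0.128·(-4.3,2.98) = (-2.9135,2.7620)
  v3: (1-0.128)·(-4.3,1.94) + 0.128·(-4.95,0.72) = (-4.3832,1.7838)
  v4: (1-0.128)·(-1.07,-4.65) + 0.128·(-1.49,-9.38) = (-1.1238,-5.2554)
  v5: (1-0.128)·(4.98,-0.37) + 0.128·(6.7,-2.12) = (5.2002,-0.5940)
Perimeter = Σ |v_{i+1} − v_i|:
  edge 1→2: √(-5.5873² + 1.6114²) = 5.8150 (running 5.8150)
  edge 2→3: √(-1.4697² + -0.9782²) = 1.7654 (running 7.5805)
  edge 3→4: √(3.2594² + -7.0393²) = 7.7573 (running 15.3377)
  edge 4→5: √(6.3239² + 4.6614²) = 7.8563 (running 23.1940)
  edge 5→1: √(-2.5264² + 1.7446²) = 3.0702 (running 26.2642)
Perimeter = 26.2642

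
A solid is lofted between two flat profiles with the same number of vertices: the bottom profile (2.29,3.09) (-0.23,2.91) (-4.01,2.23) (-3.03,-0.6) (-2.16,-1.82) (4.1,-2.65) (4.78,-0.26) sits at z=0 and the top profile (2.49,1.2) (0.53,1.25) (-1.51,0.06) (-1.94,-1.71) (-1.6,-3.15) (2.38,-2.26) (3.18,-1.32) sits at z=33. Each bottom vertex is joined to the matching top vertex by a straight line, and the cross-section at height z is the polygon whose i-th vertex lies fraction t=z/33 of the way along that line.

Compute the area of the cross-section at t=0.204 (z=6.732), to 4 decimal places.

Area at t=0.204: 31.5347

Cross-section at t=0.204: each vertex is (1-t)·p0[i] + t·p1[i].
  v1: (1-0.204)·(2.29,3.09) + 0.204·(2.49,1.2) = (2.3308,2.7044)
  v2: (1-0.204)·(-0.23,2.91) + 0.204·(0.53,1.25) = (-0.0750,2.5714)
  v3: (1-0.204)·(-4.01,2.23) + 0.204·(-1.51,0.06) = (-3.5000,1.7873)
  v4: (1-0.204)·(-3.03,-0.6) + 0.204·(-1.94,-1.71) = (-2.8076,-0.8264)
  v5: (1-0.204)·(-2.16,-1.82) + 0.204·(-1.6,-3.15) = (-2.0458,-2.0913)
  v6: (1-0.204)·(4.1,-2.65) + 0.204·(2.38,-2.26) = (3.7491,-2.5704)
  v7: (1-0.204)·(4.78,-0.26) + 0.204·(3.18,-1.32) = (4.4536,-0.4762)
Shoelace sum Σ(x_i·y_{i+1} − x_{i+1}·y_i):
  i=1: 2.3308·2.5714 − -0.0750·2.7044 = +6.1961 (running +6.1961)
  i=2: -0.0750·1.7873 − -3.5000·2.5714 = +8.8658 (running +15.0618)
  i=3: -3.5000·-0.8264 − -2.8076·1.7873 = +7.9107 (running +22.9725)
  i=4: -2.8076·-2.0913 − -2.0458·-0.8264 = +4.1810 (running +27.1535)
  i=5: -2.0458·-2.5704 − 3.7491·-2.0913 = +13.0991 (running +40.2526)
  i=6: 3.7491·-0.4762 − 4.4536·-2.5704 = +9.6622 (running +49.9148)
  i=7: 4.4536·2.7044 − 2.3308·-0.4762 = +13.1545 (running +63.0694)
Area = |Σ|/2 = |63.0694|/2 = 31.5347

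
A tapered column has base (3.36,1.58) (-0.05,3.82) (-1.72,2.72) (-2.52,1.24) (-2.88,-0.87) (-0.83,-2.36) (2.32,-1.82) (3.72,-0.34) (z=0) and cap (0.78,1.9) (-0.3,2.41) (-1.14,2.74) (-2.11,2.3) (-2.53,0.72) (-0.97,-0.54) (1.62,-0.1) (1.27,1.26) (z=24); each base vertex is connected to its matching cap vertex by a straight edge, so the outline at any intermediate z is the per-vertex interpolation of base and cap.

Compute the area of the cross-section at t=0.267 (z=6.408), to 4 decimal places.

Area at t=0.267: 21.6061

Cross-section at t=0.267: each vertex is (1-t)·p0[i] + t·p1[i].
  v1: (1-0.267)·(3.36,1.58) + 0.267·(0.78,1.9) = (2.6711,1.6654)
  v2: (1-0.267)·(-0.05,3.82) + 0.267·(-0.3,2.41) = (-0.1168,3.4435)
  v3: (1-0.267)·(-1.72,2.72) + 0.267·(-1.14,2.74) = (-1.5651,2.7253)
  v4: (1-0.267)·(-2.52,1.24) + 0.267·(-2.11,2.3) = (-2.4105,1.5230)
  v5: (1-0.267)·(-2.88,-0.87) + 0.267·(-2.53,0.72) = (-2.7866,-0.4455)
  v6: (1-0.267)·(-0.83,-2.36) + 0.267·(-0.97,-0.54) = (-0.8674,-1.8741)
  v7: (1-0.267)·(2.32,-1.82) + 0.267·(1.62,-0.1) = (2.1331,-1.3608)
  v8: (1-0.267)·(3.72,-0.34) + 0.267·(1.27,1.26) = (3.0659,0.0872)
Shoelace sum Σ(x_i·y_{i+1} − x_{i+1}·y_i):
  i=1: 2.6711·3.4435 − -0.1168·1.6654 = +9.3926 (running +9.3926)
  i=2: -0.1168·2.7253 − -1.5651·3.4435 = +5.0714 (running +14.4640)
  i=3: -1.5651·1.5230 − -2.4105·2.7253 = +4.1858 (running +18.6498)
  i=4: -2.4105·-0.4455 − -2.7866·1.5230 = +5.3178 (running +23.9676)
  i=5: -2.7866·-1.8741 − -0.8674·-0.4455 = +4.8358 (running +28.8033)
  i=6: -0.8674·-1.3608 − 2.1331·-1.8741 = +5.1779 (running +33.9812)
  i=7: 2.1331·0.0872 − 3.0659·-1.3608 = +4.3579 (running +38.3391)
  i=8: 3.0659·1.6654 − 2.6711·0.0872 = +4.8731 (running +43.2122)
Area = |Σ|/2 = |43.2122|/2 = 21.6061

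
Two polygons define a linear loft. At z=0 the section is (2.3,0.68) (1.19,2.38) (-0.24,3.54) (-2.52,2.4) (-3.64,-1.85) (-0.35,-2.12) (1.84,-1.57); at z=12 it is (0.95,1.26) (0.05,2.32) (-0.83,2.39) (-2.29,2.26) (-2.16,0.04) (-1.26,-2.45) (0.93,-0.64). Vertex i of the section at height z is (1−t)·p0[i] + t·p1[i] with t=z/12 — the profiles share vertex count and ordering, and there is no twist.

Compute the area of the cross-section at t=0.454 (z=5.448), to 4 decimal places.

Area at t=0.454: 17.6853

Cross-section at t=0.454: each vertex is (1-t)·p0[i] + t·p1[i].
  v1: (1-0.454)·(2.3,0.68) + 0.454·(0.95,1.26) = (1.6871,0.9433)
  v2: (1-0.454)·(1.19,2.38) + 0.454·(0.05,2.32) = (0.6724,2.3528)
  v3: (1-0.454)·(-0.24,3.54) + 0.454·(-0.83,2.39) = (-0.5079,3.0179)
  v4: (1-0.454)·(-2.52,2.4) + 0.454·(-2.29,2.26) = (-2.4156,2.3364)
  v5: (1-0.454)·(-3.64,-1.85) + 0.454·(-2.16,0.04) = (-2.9681,-0.9919)
  v6: (1-0.454)·(-0.35,-2.12) + 0.454·(-1.26,-2.45) = (-0.7631,-2.2698)
  v7: (1-0.454)·(1.84,-1.57) + 0.454·(0.93,-0.64) = (1.4269,-1.1478)
Shoelace sum Σ(x_i·y_{i+1} − x_{i+1}·y_i):
  i=1: 1.6871·2.3528 − 0.6724·0.9433 = +3.3350 (running +3.3350)
  i=2: 0.6724·3.0179 − -0.5079·2.3528 = +3.2242 (running +6.5592)
  i=3: -0.5079·2.3364 − -2.4156·3.0179 = +6.1034 (running +12.6626)
  i=4: -2.4156·-0.9919 − -2.9681·2.3364 = +9.3309 (running +21.9935)
  i=5: -2.9681·-2.2698 − -0.7631·-0.9919 = +5.9800 (running +27.9735)
  i=6: -0.7631·-1.1478 − 1.4269·-2.2698 = +4.1146 (running +32.0881)
  i=7: 1.4269·0.9433 − 1.6871·-1.1478 = +3.2824 (running +35.3705)
Area = |Σ|/2 = |35.3705|/2 = 17.6853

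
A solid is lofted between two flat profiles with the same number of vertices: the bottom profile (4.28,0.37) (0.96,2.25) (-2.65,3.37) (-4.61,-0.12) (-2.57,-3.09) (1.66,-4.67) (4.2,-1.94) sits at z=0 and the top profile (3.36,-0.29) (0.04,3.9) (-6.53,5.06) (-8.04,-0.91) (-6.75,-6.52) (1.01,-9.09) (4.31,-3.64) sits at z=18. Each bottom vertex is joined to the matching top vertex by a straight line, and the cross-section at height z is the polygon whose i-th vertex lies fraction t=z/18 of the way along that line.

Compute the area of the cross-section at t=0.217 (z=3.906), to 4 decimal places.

Area at t=0.217: 59.5028

Cross-section at t=0.217: each vertex is (1-t)·p0[i] + t·p1[i].
  v1: (1-0.217)·(4.28,0.37) + 0.217·(3.36,-0.29) = (4.0804,0.2268)
  v2: (1-0.217)·(0.96,2.25) + 0.217·(0.04,3.9) = (0.7604,2.6080)
  v3: (1-0.217)·(-2.65,3.37) + 0.217·(-6.53,5.06) = (-3.4920,3.7367)
  v4: (1-0.217)·(-4.61,-0.12) + 0.217·(-8.04,-0.91) = (-5.3543,-0.2914)
  v5: (1-0.217)·(-2.57,-3.09) + 0.217·(-6.75,-6.52) = (-3.4771,-3.8343)
  v6: (1-0.217)·(1.66,-4.67) + 0.217·(1.01,-9.09) = (1.5190,-5.6291)
  v7: (1-0.217)·(4.2,-1.94) + 0.217·(4.31,-3.64) = (4.2239,-2.3089)
Shoelace sum Σ(x_i·y_{i+1} − x_{i+1}·y_i):
  i=1: 4.0804·2.6080 − 0.7604·0.2268 = +10.4693 (running +10.4693)
  i=2: 0.7604·3.7367 − -3.4920·2.6080 = +11.9485 (running +22.4178)
  i=3: -3.4920·-0.2914 − -5.3543·3.7367 = +21.0253 (running +43.4431)
  i=4: -5.3543·-3.8343 − -3.4771·-0.2914 = +19.5168 (running +62.9599)
  i=5: -3.4771·-5.6291 − 1.5190·-3.8343 = +25.3970 (running +88.3568)
  i=6: 1.5190·-2.3089 − 4.2239·-5.6291 = +20.2697 (running +108.6265)
  i=7: 4.2239·0.2268 − 4.0804·-2.3089 = +10.3790 (running +119.0055)
Area = |Σ|/2 = |119.0055|/2 = 59.5028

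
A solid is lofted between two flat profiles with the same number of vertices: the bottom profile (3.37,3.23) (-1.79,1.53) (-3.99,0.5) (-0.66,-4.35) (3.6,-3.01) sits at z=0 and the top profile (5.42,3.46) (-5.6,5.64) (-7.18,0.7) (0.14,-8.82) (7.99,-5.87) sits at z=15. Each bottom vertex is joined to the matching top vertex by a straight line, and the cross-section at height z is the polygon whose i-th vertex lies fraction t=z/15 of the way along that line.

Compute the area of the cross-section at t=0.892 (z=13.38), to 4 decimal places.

Cross-section at t=0.892: each vertex is (1-t)·p0[i] + t·p1[i].
  v1: (1-0.892)·(3.37,3.23) + 0.892·(5.42,3.46) = (5.1986,3.4352)
  v2: (1-0.892)·(-1.79,1.53) + 0.892·(-5.6,5.64) = (-5.1885,5.1961)
  v3: (1-0.892)·(-3.99,0.5) + 0.892·(-7.18,0.7) = (-6.8355,0.6784)
  v4: (1-0.892)·(-0.66,-4.35) + 0.892·(0.14,-8.82) = (0.0536,-8.3372)
  v5: (1-0.892)·(3.6,-3.01) + 0.892·(7.99,-5.87) = (7.5159,-5.5611)
Shoelace sum Σ(x_i·y_{i+1} − x_{i+1}·y_i):
  i=1: 5.1986·5.1961 − -5.1885·3.4352 = +44.8359 (running +44.8359)
  i=2: -5.1885·0.6784 − -6.8355·5.1961 = +31.9981 (running +76.8340)
  i=3: -6.8355·-8.3372 − 0.0536·0.6784 = +56.9527 (running +133.7867)
  i=4: 0.0536·-5.5611 − 7.5159·-8.3372 = +62.3636 (running +196.1503)
  i=5: 7.5159·3.4352 − 5.1986·-5.5611 = +54.7283 (running +250.8786)
Area = |Σ|/2 = |250.8786|/2 = 125.4393

Area at t=0.892: 125.4393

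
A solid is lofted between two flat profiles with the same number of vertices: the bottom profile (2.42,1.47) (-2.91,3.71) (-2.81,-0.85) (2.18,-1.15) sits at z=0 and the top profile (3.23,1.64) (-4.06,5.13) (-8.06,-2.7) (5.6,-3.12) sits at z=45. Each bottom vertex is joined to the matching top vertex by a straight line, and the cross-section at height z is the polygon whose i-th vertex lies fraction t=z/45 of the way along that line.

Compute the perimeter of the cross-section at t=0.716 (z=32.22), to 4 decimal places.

Cross-section at t=0.716: each vertex is (1-t)·p0[i] + t·p1[i].
  v1: (1-0.716)·(2.42,1.47) + 0.716·(3.23,1.64) = (3.0000,1.5917)
  v2: (1-0.716)·(-2.91,3.71) + 0.716·(-4.06,5.13) = (-3.7334,4.7267)
  v3: (1-0.716)·(-2.81,-0.85) + 0.716·(-8.06,-2.7) = (-6.5690,-2.1746)
  v4: (1-0.716)·(2.18,-1.15) + 0.716·(5.6,-3.12) = (4.6287,-2.5605)
Perimeter = Σ |v_{i+1} − v_i|:
  edge 1→2: √(-6.7334² + 3.1350²) = 7.4274 (running 7.4274)
  edge 2→3: √(-2.8356² + -6.9013²) = 7.4612 (running 14.8886)
  edge 3→4: √(11.1977² + -0.3859²) = 11.2044 (running 26.0929)
  edge 4→1: √(-1.6288² + 4.1522²) = 4.4603 (running 30.5532)
Perimeter = 30.5532

Perimeter at t=0.716: 30.5532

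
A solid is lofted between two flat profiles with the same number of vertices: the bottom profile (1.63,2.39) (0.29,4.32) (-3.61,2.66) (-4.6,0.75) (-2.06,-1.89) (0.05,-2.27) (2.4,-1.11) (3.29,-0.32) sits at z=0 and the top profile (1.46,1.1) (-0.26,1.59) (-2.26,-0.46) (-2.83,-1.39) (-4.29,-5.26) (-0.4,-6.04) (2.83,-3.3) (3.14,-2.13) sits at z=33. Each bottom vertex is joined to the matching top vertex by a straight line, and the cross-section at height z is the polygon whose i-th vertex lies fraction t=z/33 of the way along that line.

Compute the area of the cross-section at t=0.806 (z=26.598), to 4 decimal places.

Area at t=0.806: 34.0743

Cross-section at t=0.806: each vertex is (1-t)·p0[i] + t·p1[i].
  v1: (1-0.806)·(1.63,2.39) + 0.806·(1.46,1.1) = (1.4930,1.3503)
  v2: (1-0.806)·(0.29,4.32) + 0.806·(-0.26,1.59) = (-0.1533,2.1196)
  v3: (1-0.806)·(-3.61,2.66) + 0.806·(-2.26,-0.46) = (-2.5219,0.1453)
  v4: (1-0.806)·(-4.6,0.75) + 0.806·(-2.83,-1.39) = (-3.1734,-0.9748)
  v5: (1-0.806)·(-2.06,-1.89) + 0.806·(-4.29,-5.26) = (-3.8574,-4.6062)
  v6: (1-0.806)·(0.05,-2.27) + 0.806·(-0.4,-6.04) = (-0.3127,-5.3086)
  v7: (1-0.806)·(2.4,-1.11) + 0.806·(2.83,-3.3) = (2.7466,-2.8751)
  v8: (1-0.806)·(3.29,-0.32) + 0.806·(3.14,-2.13) = (3.1691,-1.7789)
Shoelace sum Σ(x_i·y_{i+1} − x_{i+1}·y_i):
  i=1: 1.4930·2.1196 − -0.1533·1.3503 = +3.3715 (running +3.3715)
  i=2: -0.1533·0.1453 − -2.5219·2.1196 = +5.3232 (running +8.6947)
  i=3: -2.5219·-0.9748 − -3.1734·0.1453 = +2.9195 (running +11.6142)
  i=4: -3.1734·-4.6062 − -3.8574·-0.9748 = +10.8570 (running +22.4712)
  i=5: -3.8574·-5.3086 − -0.3127·-4.6062 = +19.0370 (running +41.5082)
  i=6: -0.3127·-2.8751 − 2.7466·-5.3086 = +15.4796 (running +56.9878)
  i=7: 2.7466·-1.7789 − 3.1691·-2.8751 = +4.2258 (running +61.2136)
  i=8: 3.1691·1.3503 − 1.4930·-1.7789 = +6.9349 (running +68.1485)
Area = |Σ|/2 = |68.1485|/2 = 34.0743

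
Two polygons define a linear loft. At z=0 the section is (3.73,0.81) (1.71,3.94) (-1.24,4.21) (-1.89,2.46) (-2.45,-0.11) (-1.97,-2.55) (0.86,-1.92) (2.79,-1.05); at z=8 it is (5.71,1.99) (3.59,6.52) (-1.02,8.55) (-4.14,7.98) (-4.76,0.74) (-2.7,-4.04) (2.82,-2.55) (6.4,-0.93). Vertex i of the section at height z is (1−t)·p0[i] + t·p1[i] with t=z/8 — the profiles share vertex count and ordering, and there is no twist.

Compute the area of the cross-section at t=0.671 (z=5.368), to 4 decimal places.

Cross-section at t=0.671: each vertex is (1-t)·p0[i] + t·p1[i].
  v1: (1-0.671)·(3.73,0.81) + 0.671·(5.71,1.99) = (5.0586,1.6018)
  v2: (1-0.671)·(1.71,3.94) + 0.671·(3.59,6.52) = (2.9715,5.6712)
  v3: (1-0.671)·(-1.24,4.21) + 0.671·(-1.02,8.55) = (-1.0924,7.1221)
  v4: (1-0.671)·(-1.89,2.46) + 0.671·(-4.14,7.98) = (-3.3998,6.1639)
  v5: (1-0.671)·(-2.45,-0.11) + 0.671·(-4.76,0.74) = (-4.0000,0.4604)
  v6: (1-0.671)·(-1.97,-2.55) + 0.671·(-2.7,-4.04) = (-2.4598,-3.5498)
  v7: (1-0.671)·(0.86,-1.92) + 0.671·(2.82,-2.55) = (2.1752,-2.3427)
  v8: (1-0.671)·(2.79,-1.05) + 0.671·(6.4,-0.93) = (5.2123,-0.9695)
Shoelace sum Σ(x_i·y_{i+1} − x_{i+1}·y_i):
  i=1: 5.0586·5.6712 − 2.9715·1.6018 = +23.9285 (running +23.9285)
  i=2: 2.9715·7.1221 − -1.0924·5.6712 = +27.3584 (running +51.2868)
  i=3: -1.0924·6.1639 − -3.3998·7.1221 = +17.4802 (running +68.7670)
  i=4: -3.3998·0.4604 − -4.0000·6.1639 = +23.0907 (running +91.8577)
  i=5: -4.0000·-3.5498 − -2.4598·0.4604 = +15.3316 (running +107.1892)
  i=6: -2.4598·-2.3427 − 2.1752·-3.5498 = +13.4841 (running +120.6733)
  i=7: 2.1752·-0.9695 − 5.2123·-2.3427 = +10.1023 (running +130.7756)
  i=8: 5.2123·1.6018 − 5.0586·-0.9695 = +13.2532 (running +144.0287)
Area = |Σ|/2 = |144.0287|/2 = 72.0144

Area at t=0.671: 72.0144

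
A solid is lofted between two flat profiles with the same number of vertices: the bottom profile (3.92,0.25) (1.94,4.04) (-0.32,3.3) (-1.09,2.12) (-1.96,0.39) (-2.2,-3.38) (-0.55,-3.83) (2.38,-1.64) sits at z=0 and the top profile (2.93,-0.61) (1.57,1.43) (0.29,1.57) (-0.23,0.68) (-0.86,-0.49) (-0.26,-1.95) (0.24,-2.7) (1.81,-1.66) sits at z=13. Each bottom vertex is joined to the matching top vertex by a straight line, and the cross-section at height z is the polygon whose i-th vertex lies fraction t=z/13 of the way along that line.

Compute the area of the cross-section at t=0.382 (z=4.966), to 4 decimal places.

Cross-section at t=0.382: each vertex is (1-t)·p0[i] + t·p1[i].
  v1: (1-0.382)·(3.92,0.25) + 0.382·(2.93,-0.61) = (3.5418,-0.0785)
  v2: (1-0.382)·(1.94,4.04) + 0.382·(1.57,1.43) = (1.7987,3.0430)
  v3: (1-0.382)·(-0.32,3.3) + 0.382·(0.29,1.57) = (-0.0870,2.6391)
  v4: (1-0.382)·(-1.09,2.12) + 0.382·(-0.23,0.68) = (-0.7615,1.5699)
  v5: (1-0.382)·(-1.96,0.39) + 0.382·(-0.86,-0.49) = (-1.5398,0.0538)
  v6: (1-0.382)·(-2.2,-3.38) + 0.382·(-0.26,-1.95) = (-1.4589,-2.8337)
  v7: (1-0.382)·(-0.55,-3.83) + 0.382·(0.24,-2.7) = (-0.2482,-3.3983)
  v8: (1-0.382)·(2.38,-1.64) + 0.382·(1.81,-1.66) = (2.1623,-1.6476)
Shoelace sum Σ(x_i·y_{i+1} − x_{i+1}·y_i):
  i=1: 3.5418·3.0430 − 1.7987·-0.0785 = +10.9189 (running +10.9189)
  i=2: 1.7987·2.6391 − -0.0870·3.0430 = +5.0116 (running +15.9305)
  i=3: -0.0870·1.5699 − -0.7615·2.6391 = +1.8731 (running +17.8036)
  i=4: -0.7615·0.0538 − -1.5398·1.5699 = +2.3764 (running +20.1800)
  i=5: -1.5398·-2.8337 − -1.4589·0.0538 = +4.4419 (running +24.6219)
  i=6: -1.4589·-3.3983 − -0.2482·-2.8337 = +4.2545 (running +28.8764)
  i=7: -0.2482·-1.6476 − 2.1623·-3.3983 = +7.7571 (running +36.6335)
  i=8: 2.1623·-0.0785 − 3.5418·-1.6476 = +5.6659 (running +42.2994)
Area = |Σ|/2 = |42.2994|/2 = 21.1497

Area at t=0.382: 21.1497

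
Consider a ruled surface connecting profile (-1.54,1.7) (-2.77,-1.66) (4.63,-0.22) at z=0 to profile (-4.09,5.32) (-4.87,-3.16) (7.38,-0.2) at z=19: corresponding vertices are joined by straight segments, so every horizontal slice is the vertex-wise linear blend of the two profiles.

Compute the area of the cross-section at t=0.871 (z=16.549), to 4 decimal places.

Area at t=0.871: 44.2903

Cross-section at t=0.871: each vertex is (1-t)·p0[i] + t·p1[i].
  v1: (1-0.871)·(-1.54,1.7) + 0.871·(-4.09,5.32) = (-3.7610,4.8530)
  v2: (1-0.871)·(-2.77,-1.66) + 0.871·(-4.87,-3.16) = (-4.5991,-2.9665)
  v3: (1-0.871)·(4.63,-0.22) + 0.871·(7.38,-0.2) = (7.0252,-0.2026)
Shoelace sum Σ(x_i·y_{i+1} − x_{i+1}·y_i):
  i=1: -3.7610·-2.9665 − -4.5991·4.8530 = +33.4767 (running +33.4767)
  i=2: -4.5991·-0.2026 − 7.0252·-2.9665 = +21.7721 (running +55.2488)
  i=3: 7.0252·4.8530 − -3.7610·-0.2026 = +33.3318 (running +88.5805)
Area = |Σ|/2 = |88.5805|/2 = 44.2903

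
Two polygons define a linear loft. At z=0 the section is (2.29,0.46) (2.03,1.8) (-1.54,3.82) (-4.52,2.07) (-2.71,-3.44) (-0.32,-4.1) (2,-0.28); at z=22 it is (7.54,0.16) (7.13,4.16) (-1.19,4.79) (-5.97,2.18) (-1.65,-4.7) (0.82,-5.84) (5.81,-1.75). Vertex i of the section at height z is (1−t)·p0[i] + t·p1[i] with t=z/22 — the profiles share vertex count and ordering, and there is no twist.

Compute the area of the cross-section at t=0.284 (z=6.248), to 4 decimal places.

Area at t=0.284: 47.9171

Cross-section at t=0.284: each vertex is (1-t)·p0[i] + t·p1[i].
  v1: (1-0.284)·(2.29,0.46) + 0.284·(7.54,0.16) = (3.7810,0.3748)
  v2: (1-0.284)·(2.03,1.8) + 0.284·(7.13,4.16) = (3.4784,2.4702)
  v3: (1-0.284)·(-1.54,3.82) + 0.284·(-1.19,4.79) = (-1.4406,4.0955)
  v4: (1-0.284)·(-4.52,2.07) + 0.284·(-5.97,2.18) = (-4.9318,2.1012)
  v5: (1-0.284)·(-2.71,-3.44) + 0.284·(-1.65,-4.7) = (-2.4090,-3.7978)
  v6: (1-0.284)·(-0.32,-4.1) + 0.284·(0.82,-5.84) = (0.0038,-4.5942)
  v7: (1-0.284)·(2,-0.28) + 0.284·(5.81,-1.75) = (3.0820,-0.6975)
Shoelace sum Σ(x_i·y_{i+1} − x_{i+1}·y_i):
  i=1: 3.7810·2.4702 − 3.4784·0.3748 = +8.0363 (running +8.0363)
  i=2: 3.4784·4.0955 − -1.4406·2.4702 = +17.8043 (running +25.8406)
  i=3: -1.4406·2.1012 − -4.9318·4.0955 = +17.1710 (running +43.0117)
  i=4: -4.9318·-3.7978 − -2.4090·2.1012 = +23.7920 (running +66.8037)
  i=5: -2.4090·-4.5942 − 0.0038·-3.7978 = +11.0814 (running +77.8851)
  i=6: 0.0038·-0.6975 − 3.0820·-4.5942 = +14.1568 (running +92.0418)
  i=7: 3.0820·0.3748 − 3.7810·-0.6975 = +3.7923 (running +95.8342)
Area = |Σ|/2 = |95.8342|/2 = 47.9171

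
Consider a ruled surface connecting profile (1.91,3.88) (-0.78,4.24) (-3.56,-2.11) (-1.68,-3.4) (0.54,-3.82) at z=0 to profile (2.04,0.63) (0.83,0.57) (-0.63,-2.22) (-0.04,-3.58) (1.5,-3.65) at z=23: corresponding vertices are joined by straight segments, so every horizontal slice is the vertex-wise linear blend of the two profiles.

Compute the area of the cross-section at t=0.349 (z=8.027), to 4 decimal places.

Cross-section at t=0.349: each vertex is (1-t)·p0[i] + t·p1[i].
  v1: (1-0.349)·(1.91,3.88) + 0.349·(2.04,0.63) = (1.9554,2.7457)
  v2: (1-0.349)·(-0.78,4.24) + 0.349·(0.83,0.57) = (-0.2181,2.9592)
  v3: (1-0.349)·(-3.56,-2.11) + 0.349·(-0.63,-2.22) = (-2.5374,-2.1484)
  v4: (1-0.349)·(-1.68,-3.4) + 0.349·(-0.04,-3.58) = (-1.1076,-3.4628)
  v5: (1-0.349)·(0.54,-3.82) + 0.349·(1.5,-3.65) = (0.8750,-3.7607)
Shoelace sum Σ(x_i·y_{i+1} − x_{i+1}·y_i):
  i=1: 1.9554·2.9592 − -0.2181·2.7457 = +6.3851 (running +6.3851)
  i=2: -0.2181·-2.1484 − -2.5374·2.9592 = +7.9773 (running +14.3624)
  i=3: -2.5374·-3.4628 − -1.1076·-2.1484 = +6.4070 (running +20.7694)
  i=4: -1.1076·-3.7607 − 0.8750·-3.4628 = +7.1956 (running +27.9650)
  i=5: 0.8750·2.7457 − 1.9554·-3.7607 = +9.7561 (running +37.7212)
Area = |Σ|/2 = |37.7212|/2 = 18.8606

Area at t=0.349: 18.8606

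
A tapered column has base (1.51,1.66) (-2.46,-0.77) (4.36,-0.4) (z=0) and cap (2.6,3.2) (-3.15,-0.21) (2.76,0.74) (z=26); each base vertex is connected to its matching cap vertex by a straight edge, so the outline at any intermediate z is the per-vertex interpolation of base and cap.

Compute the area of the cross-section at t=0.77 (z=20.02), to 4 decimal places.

Cross-section at t=0.77: each vertex is (1-t)·p0[i] + t·p1[i].
  v1: (1-0.77)·(1.51,1.66) + 0.77·(2.6,3.2) = (2.3493,2.8458)
  v2: (1-0.77)·(-2.46,-0.77) + 0.77·(-3.15,-0.21) = (-2.9913,-0.3388)
  v3: (1-0.77)·(4.36,-0.4) + 0.77·(2.76,0.74) = (3.1280,0.4778)
Shoelace sum Σ(x_i·y_{i+1} − x_{i+1}·y_i):
  i=1: 2.3493·-0.3388 − -2.9913·2.8458 = +7.7167 (running +7.7167)
  i=2: -2.9913·0.4778 − 3.1280·-0.3388 = -0.3695 (running +7.3472)
  i=3: 3.1280·2.8458 − 2.3493·0.4778 = +7.7792 (running +15.1264)
Area = |Σ|/2 = |15.1264|/2 = 7.5632

Area at t=0.77: 7.5632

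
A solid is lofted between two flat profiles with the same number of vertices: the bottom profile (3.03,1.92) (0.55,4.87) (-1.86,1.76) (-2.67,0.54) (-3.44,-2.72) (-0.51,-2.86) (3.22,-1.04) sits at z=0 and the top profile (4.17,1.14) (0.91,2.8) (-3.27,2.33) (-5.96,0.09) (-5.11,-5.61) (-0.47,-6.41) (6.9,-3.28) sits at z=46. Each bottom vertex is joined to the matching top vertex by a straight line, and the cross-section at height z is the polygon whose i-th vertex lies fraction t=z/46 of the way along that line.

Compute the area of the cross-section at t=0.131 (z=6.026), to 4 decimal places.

Area at t=0.131: 37.3312

Cross-section at t=0.131: each vertex is (1-t)·p0[i] + t·p1[i].
  v1: (1-0.131)·(3.03,1.92) + 0.131·(4.17,1.14) = (3.1793,1.8178)
  v2: (1-0.131)·(0.55,4.87) + 0.131·(0.91,2.8) = (0.5972,4.5988)
  v3: (1-0.131)·(-1.86,1.76) + 0.131·(-3.27,2.33) = (-2.0447,1.8347)
  v4: (1-0.131)·(-2.67,0.54) + 0.131·(-5.96,0.09) = (-3.1010,0.4811)
  v5: (1-0.131)·(-3.44,-2.72) + 0.131·(-5.11,-5.61) = (-3.6588,-3.0986)
  v6: (1-0.131)·(-0.51,-2.86) + 0.131·(-0.47,-6.41) = (-0.5048,-3.3251)
  v7: (1-0.131)·(3.22,-1.04) + 0.131·(6.9,-3.28) = (3.7021,-1.3334)
Shoelace sum Σ(x_i·y_{i+1} − x_{i+1}·y_i):
  i=1: 3.1793·4.5988 − 0.5972·1.8178 = +13.5357 (running +13.5357)
  i=2: 0.5972·1.8347 − -2.0447·4.5988 = +10.4989 (running +24.0346)
  i=3: -2.0447·0.4811 − -3.1010·1.8347 = +4.7057 (running +28.7403)
  i=4: -3.1010·-3.0986 − -3.6588·0.4811 = +11.3687 (running +40.1090)
  i=5: -3.6588·-3.3251 − -0.5048·-3.0986 = +10.6015 (running +50.7106)
  i=6: -0.5048·-1.3334 − 3.7021·-3.3251 = +12.9827 (running +63.6932)
  i=7: 3.7021·1.8178 − 3.1793·-1.3334 = +10.9692 (running +74.6624)
Area = |Σ|/2 = |74.6624|/2 = 37.3312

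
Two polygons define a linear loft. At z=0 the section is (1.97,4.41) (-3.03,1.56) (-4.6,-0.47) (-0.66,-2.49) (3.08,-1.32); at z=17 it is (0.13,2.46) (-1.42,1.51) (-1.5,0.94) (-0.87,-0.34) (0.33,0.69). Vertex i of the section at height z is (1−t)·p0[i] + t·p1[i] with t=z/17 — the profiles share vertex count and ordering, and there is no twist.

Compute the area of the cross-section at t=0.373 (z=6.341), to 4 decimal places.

Cross-section at t=0.373: each vertex is (1-t)·p0[i] + t·p1[i].
  v1: (1-0.373)·(1.97,4.41) + 0.373·(0.13,2.46) = (1.2837,3.6827)
  v2: (1-0.373)·(-3.03,1.56) + 0.373·(-1.42,1.51) = (-2.4295,1.5413)
  v3: (1-0.373)·(-4.6,-0.47) + 0.373·(-1.5,0.94) = (-3.4437,0.0559)
  v4: (1-0.373)·(-0.66,-2.49) + 0.373·(-0.87,-0.34) = (-0.7383,-1.6881)
  v5: (1-0.373)·(3.08,-1.32) + 0.373·(0.33,0.69) = (2.0543,-0.5703)
Shoelace sum Σ(x_i·y_{i+1} − x_{i+1}·y_i):
  i=1: 1.2837·1.5413 − -2.4295·3.6827 = +10.9255 (running +10.9255)
  i=2: -2.4295·0.0559 − -3.4437·1.5413 = +5.1721 (running +16.0976)
  i=3: -3.4437·-1.6881 − -0.7383·0.0559 = +5.8544 (running +21.9520)
  i=4: -0.7383·-0.5703 − 2.0543·-1.6881 = +3.8887 (running +25.8407)
  i=5: 2.0543·3.6827 − 1.2837·-0.5703 = +8.2971 (running +34.1378)
Area = |Σ|/2 = |34.1378|/2 = 17.0689

Area at t=0.373: 17.0689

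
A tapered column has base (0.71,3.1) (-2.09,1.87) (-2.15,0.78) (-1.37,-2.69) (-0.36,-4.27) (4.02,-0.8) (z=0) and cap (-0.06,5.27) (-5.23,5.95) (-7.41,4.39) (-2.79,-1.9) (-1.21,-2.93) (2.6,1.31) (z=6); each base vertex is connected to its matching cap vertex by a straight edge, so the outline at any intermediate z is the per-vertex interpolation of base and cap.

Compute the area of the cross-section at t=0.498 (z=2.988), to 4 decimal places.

Cross-section at t=0.498: each vertex is (1-t)·p0[i] + t·p1[i].
  v1: (1-0.498)·(0.71,3.1) + 0.498·(-0.06,5.27) = (0.3265,4.1807)
  v2: (1-0.498)·(-2.09,1.87) + 0.498·(-5.23,5.95) = (-3.6537,3.9018)
  v3: (1-0.498)·(-2.15,0.78) + 0.498·(-7.41,4.39) = (-4.7695,2.5778)
  v4: (1-0.498)·(-1.37,-2.69) + 0.498·(-2.79,-1.9) = (-2.0772,-2.2966)
  v5: (1-0.498)·(-0.36,-4.27) + 0.498·(-1.21,-2.93) = (-0.7833,-3.6027)
  v6: (1-0.498)·(4.02,-0.8) + 0.498·(2.6,1.31) = (3.3128,0.2508)
Shoelace sum Σ(x_i·y_{i+1} − x_{i+1}·y_i):
  i=1: 0.3265·3.9018 − -3.6537·4.1807 = +16.5491 (running +16.5491)
  i=2: -3.6537·2.5778 − -4.7695·3.9018 = +9.1913 (running +25.7403)
  i=3: -4.7695·-2.2966 − -2.0772·2.5778 = +16.3080 (running +42.0483)
  i=4: -2.0772·-3.6027 − -0.7833·-2.2966 = +5.6844 (running +47.7327)
  i=5: -0.7833·0.2508 − 3.3128·-3.6027 = +11.7387 (running +59.4714)
  i=6: 3.3128·4.1807 − 0.3265·0.2508 = +13.7680 (running +73.2393)
Area = |Σ|/2 = |73.2393|/2 = 36.6197

Area at t=0.498: 36.6197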